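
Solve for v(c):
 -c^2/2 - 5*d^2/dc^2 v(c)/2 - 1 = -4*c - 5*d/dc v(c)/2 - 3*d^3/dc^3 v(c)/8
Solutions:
 v(c) = C1 + C2*exp(2*c*(5 - sqrt(10))/3) + C3*exp(2*c*(sqrt(10) + 5)/3) + c^3/15 - 3*c^2/5 - 43*c/50


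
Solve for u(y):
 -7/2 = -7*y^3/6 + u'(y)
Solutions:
 u(y) = C1 + 7*y^4/24 - 7*y/2


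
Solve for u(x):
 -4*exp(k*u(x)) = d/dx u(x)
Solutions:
 u(x) = Piecewise((log(1/(C1*k + 4*k*x))/k, Ne(k, 0)), (nan, True))
 u(x) = Piecewise((C1 - 4*x, Eq(k, 0)), (nan, True))


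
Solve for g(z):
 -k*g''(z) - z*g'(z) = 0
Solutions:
 g(z) = C1 + C2*sqrt(k)*erf(sqrt(2)*z*sqrt(1/k)/2)


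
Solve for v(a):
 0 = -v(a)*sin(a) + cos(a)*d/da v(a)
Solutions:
 v(a) = C1/cos(a)


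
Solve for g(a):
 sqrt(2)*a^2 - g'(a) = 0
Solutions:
 g(a) = C1 + sqrt(2)*a^3/3


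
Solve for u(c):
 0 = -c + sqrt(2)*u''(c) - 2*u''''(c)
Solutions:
 u(c) = C1 + C2*c + C3*exp(-2^(3/4)*c/2) + C4*exp(2^(3/4)*c/2) + sqrt(2)*c^3/12


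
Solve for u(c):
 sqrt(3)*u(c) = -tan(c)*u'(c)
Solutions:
 u(c) = C1/sin(c)^(sqrt(3))


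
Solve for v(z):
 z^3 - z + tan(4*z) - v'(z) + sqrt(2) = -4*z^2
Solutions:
 v(z) = C1 + z^4/4 + 4*z^3/3 - z^2/2 + sqrt(2)*z - log(cos(4*z))/4


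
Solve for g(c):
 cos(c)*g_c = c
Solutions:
 g(c) = C1 + Integral(c/cos(c), c)


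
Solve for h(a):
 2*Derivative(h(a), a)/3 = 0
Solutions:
 h(a) = C1


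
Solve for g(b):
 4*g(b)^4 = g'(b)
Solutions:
 g(b) = (-1/(C1 + 12*b))^(1/3)
 g(b) = (-1/(C1 + 4*b))^(1/3)*(-3^(2/3) - 3*3^(1/6)*I)/6
 g(b) = (-1/(C1 + 4*b))^(1/3)*(-3^(2/3) + 3*3^(1/6)*I)/6


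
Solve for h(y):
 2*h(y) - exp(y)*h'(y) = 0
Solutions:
 h(y) = C1*exp(-2*exp(-y))


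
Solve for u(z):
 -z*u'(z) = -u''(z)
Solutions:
 u(z) = C1 + C2*erfi(sqrt(2)*z/2)


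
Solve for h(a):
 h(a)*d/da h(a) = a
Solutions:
 h(a) = -sqrt(C1 + a^2)
 h(a) = sqrt(C1 + a^2)


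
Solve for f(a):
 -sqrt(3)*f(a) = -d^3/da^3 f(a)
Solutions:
 f(a) = C3*exp(3^(1/6)*a) + (C1*sin(3^(2/3)*a/2) + C2*cos(3^(2/3)*a/2))*exp(-3^(1/6)*a/2)


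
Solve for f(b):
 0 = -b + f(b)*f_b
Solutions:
 f(b) = -sqrt(C1 + b^2)
 f(b) = sqrt(C1 + b^2)


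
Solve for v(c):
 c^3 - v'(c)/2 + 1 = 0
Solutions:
 v(c) = C1 + c^4/2 + 2*c


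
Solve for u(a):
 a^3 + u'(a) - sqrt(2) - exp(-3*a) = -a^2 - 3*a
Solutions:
 u(a) = C1 - a^4/4 - a^3/3 - 3*a^2/2 + sqrt(2)*a - exp(-3*a)/3


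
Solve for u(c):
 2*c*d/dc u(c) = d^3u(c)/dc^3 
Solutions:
 u(c) = C1 + Integral(C2*airyai(2^(1/3)*c) + C3*airybi(2^(1/3)*c), c)


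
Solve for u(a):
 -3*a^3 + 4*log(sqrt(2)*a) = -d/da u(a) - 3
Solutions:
 u(a) = C1 + 3*a^4/4 - 4*a*log(a) - a*log(4) + a


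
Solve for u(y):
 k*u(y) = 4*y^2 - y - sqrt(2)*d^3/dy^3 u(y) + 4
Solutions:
 u(y) = C1*exp(2^(5/6)*y*(-k)^(1/3)/2) + C2*exp(2^(5/6)*y*(-k)^(1/3)*(-1 + sqrt(3)*I)/4) + C3*exp(-2^(5/6)*y*(-k)^(1/3)*(1 + sqrt(3)*I)/4) + 4*y^2/k - y/k + 4/k


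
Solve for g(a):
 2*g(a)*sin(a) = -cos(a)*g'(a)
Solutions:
 g(a) = C1*cos(a)^2


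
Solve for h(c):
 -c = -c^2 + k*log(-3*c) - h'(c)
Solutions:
 h(c) = C1 - c^3/3 + c^2/2 + c*k*log(-c) + c*k*(-1 + log(3))


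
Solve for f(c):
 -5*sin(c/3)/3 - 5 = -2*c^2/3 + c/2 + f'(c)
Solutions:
 f(c) = C1 + 2*c^3/9 - c^2/4 - 5*c + 5*cos(c/3)


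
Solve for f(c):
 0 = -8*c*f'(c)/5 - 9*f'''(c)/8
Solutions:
 f(c) = C1 + Integral(C2*airyai(-4*75^(1/3)*c/15) + C3*airybi(-4*75^(1/3)*c/15), c)


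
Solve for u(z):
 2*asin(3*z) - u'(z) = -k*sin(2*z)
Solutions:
 u(z) = C1 - k*cos(2*z)/2 + 2*z*asin(3*z) + 2*sqrt(1 - 9*z^2)/3


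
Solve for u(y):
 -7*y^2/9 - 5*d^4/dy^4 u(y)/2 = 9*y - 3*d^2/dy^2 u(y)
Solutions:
 u(y) = C1 + C2*y + C3*exp(-sqrt(30)*y/5) + C4*exp(sqrt(30)*y/5) + 7*y^4/324 + y^3/2 + 35*y^2/162


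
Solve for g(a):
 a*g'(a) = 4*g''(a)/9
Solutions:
 g(a) = C1 + C2*erfi(3*sqrt(2)*a/4)


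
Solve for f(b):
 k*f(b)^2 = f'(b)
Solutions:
 f(b) = -1/(C1 + b*k)


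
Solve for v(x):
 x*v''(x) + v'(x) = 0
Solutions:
 v(x) = C1 + C2*log(x)


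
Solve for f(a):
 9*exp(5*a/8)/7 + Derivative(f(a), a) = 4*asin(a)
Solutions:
 f(a) = C1 + 4*a*asin(a) + 4*sqrt(1 - a^2) - 72*exp(5*a/8)/35


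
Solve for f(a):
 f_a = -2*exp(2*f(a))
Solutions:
 f(a) = log(-sqrt(-1/(C1 - 2*a))) - log(2)/2
 f(a) = log(-1/(C1 - 2*a))/2 - log(2)/2


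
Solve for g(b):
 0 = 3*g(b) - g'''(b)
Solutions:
 g(b) = C3*exp(3^(1/3)*b) + (C1*sin(3^(5/6)*b/2) + C2*cos(3^(5/6)*b/2))*exp(-3^(1/3)*b/2)


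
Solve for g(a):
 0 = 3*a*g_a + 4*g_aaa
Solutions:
 g(a) = C1 + Integral(C2*airyai(-6^(1/3)*a/2) + C3*airybi(-6^(1/3)*a/2), a)


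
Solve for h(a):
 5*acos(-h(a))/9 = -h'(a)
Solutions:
 Integral(1/acos(-_y), (_y, h(a))) = C1 - 5*a/9


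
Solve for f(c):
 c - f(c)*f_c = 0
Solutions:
 f(c) = -sqrt(C1 + c^2)
 f(c) = sqrt(C1 + c^2)


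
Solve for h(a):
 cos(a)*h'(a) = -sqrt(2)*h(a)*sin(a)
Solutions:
 h(a) = C1*cos(a)^(sqrt(2))


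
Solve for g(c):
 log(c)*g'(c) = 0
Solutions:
 g(c) = C1


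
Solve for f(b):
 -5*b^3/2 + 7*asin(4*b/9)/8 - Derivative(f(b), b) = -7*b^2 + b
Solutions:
 f(b) = C1 - 5*b^4/8 + 7*b^3/3 - b^2/2 + 7*b*asin(4*b/9)/8 + 7*sqrt(81 - 16*b^2)/32


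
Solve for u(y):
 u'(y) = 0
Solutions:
 u(y) = C1


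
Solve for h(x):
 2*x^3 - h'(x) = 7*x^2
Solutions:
 h(x) = C1 + x^4/2 - 7*x^3/3


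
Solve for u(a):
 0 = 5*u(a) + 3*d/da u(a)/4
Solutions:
 u(a) = C1*exp(-20*a/3)


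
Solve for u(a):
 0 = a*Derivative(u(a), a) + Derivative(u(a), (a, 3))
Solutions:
 u(a) = C1 + Integral(C2*airyai(-a) + C3*airybi(-a), a)


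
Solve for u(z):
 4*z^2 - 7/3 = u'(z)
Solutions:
 u(z) = C1 + 4*z^3/3 - 7*z/3


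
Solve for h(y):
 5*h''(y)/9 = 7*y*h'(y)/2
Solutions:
 h(y) = C1 + C2*erfi(3*sqrt(35)*y/10)


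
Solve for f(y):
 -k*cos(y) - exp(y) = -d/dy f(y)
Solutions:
 f(y) = C1 + k*sin(y) + exp(y)


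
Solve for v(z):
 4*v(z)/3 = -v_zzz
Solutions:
 v(z) = C3*exp(-6^(2/3)*z/3) + (C1*sin(2^(2/3)*3^(1/6)*z/2) + C2*cos(2^(2/3)*3^(1/6)*z/2))*exp(6^(2/3)*z/6)


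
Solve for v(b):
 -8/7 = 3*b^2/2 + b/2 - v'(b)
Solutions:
 v(b) = C1 + b^3/2 + b^2/4 + 8*b/7


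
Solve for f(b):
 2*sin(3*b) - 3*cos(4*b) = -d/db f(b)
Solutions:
 f(b) = C1 + 3*sin(4*b)/4 + 2*cos(3*b)/3


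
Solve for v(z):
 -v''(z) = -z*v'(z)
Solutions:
 v(z) = C1 + C2*erfi(sqrt(2)*z/2)


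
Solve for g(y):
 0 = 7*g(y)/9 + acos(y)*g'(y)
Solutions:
 g(y) = C1*exp(-7*Integral(1/acos(y), y)/9)


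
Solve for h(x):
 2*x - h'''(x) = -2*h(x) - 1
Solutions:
 h(x) = C3*exp(2^(1/3)*x) - x + (C1*sin(2^(1/3)*sqrt(3)*x/2) + C2*cos(2^(1/3)*sqrt(3)*x/2))*exp(-2^(1/3)*x/2) - 1/2


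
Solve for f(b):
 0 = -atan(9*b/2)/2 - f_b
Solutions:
 f(b) = C1 - b*atan(9*b/2)/2 + log(81*b^2 + 4)/18


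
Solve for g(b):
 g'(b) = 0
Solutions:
 g(b) = C1


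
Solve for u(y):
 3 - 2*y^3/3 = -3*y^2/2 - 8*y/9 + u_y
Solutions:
 u(y) = C1 - y^4/6 + y^3/2 + 4*y^2/9 + 3*y


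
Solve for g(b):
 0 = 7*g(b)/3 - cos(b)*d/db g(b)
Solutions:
 g(b) = C1*(sin(b) + 1)^(7/6)/(sin(b) - 1)^(7/6)


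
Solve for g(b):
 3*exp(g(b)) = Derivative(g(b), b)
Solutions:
 g(b) = log(-1/(C1 + 3*b))


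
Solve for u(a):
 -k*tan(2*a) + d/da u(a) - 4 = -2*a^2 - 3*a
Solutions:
 u(a) = C1 - 2*a^3/3 - 3*a^2/2 + 4*a - k*log(cos(2*a))/2


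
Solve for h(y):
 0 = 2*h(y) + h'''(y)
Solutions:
 h(y) = C3*exp(-2^(1/3)*y) + (C1*sin(2^(1/3)*sqrt(3)*y/2) + C2*cos(2^(1/3)*sqrt(3)*y/2))*exp(2^(1/3)*y/2)


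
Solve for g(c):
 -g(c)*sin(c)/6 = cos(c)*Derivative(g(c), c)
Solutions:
 g(c) = C1*cos(c)^(1/6)


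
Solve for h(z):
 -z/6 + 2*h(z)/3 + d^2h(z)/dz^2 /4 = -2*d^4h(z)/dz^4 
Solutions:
 h(z) = z/4 + (C1*sin(3^(3/4)*z*cos(atan(sqrt(759)/3)/2)/3) + C2*cos(3^(3/4)*z*cos(atan(sqrt(759)/3)/2)/3))*exp(-3^(3/4)*z*sin(atan(sqrt(759)/3)/2)/3) + (C3*sin(3^(3/4)*z*cos(atan(sqrt(759)/3)/2)/3) + C4*cos(3^(3/4)*z*cos(atan(sqrt(759)/3)/2)/3))*exp(3^(3/4)*z*sin(atan(sqrt(759)/3)/2)/3)


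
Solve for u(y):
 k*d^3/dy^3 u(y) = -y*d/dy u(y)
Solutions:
 u(y) = C1 + Integral(C2*airyai(y*(-1/k)^(1/3)) + C3*airybi(y*(-1/k)^(1/3)), y)


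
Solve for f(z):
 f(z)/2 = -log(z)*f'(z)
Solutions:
 f(z) = C1*exp(-li(z)/2)


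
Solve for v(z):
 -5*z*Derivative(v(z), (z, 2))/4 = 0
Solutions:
 v(z) = C1 + C2*z


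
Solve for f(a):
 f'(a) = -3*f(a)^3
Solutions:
 f(a) = -sqrt(2)*sqrt(-1/(C1 - 3*a))/2
 f(a) = sqrt(2)*sqrt(-1/(C1 - 3*a))/2


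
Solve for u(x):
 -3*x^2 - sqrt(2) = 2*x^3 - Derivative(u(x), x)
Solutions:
 u(x) = C1 + x^4/2 + x^3 + sqrt(2)*x


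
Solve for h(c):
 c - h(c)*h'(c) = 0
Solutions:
 h(c) = -sqrt(C1 + c^2)
 h(c) = sqrt(C1 + c^2)


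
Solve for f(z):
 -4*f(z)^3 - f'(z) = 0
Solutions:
 f(z) = -sqrt(2)*sqrt(-1/(C1 - 4*z))/2
 f(z) = sqrt(2)*sqrt(-1/(C1 - 4*z))/2


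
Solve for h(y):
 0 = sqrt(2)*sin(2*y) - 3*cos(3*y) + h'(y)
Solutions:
 h(y) = C1 + sin(3*y) + sqrt(2)*cos(2*y)/2


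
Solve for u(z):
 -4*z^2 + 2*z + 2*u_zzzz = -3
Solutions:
 u(z) = C1 + C2*z + C3*z^2 + C4*z^3 + z^6/180 - z^5/120 - z^4/16


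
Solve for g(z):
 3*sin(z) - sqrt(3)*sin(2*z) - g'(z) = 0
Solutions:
 g(z) = C1 - 3*cos(z) + sqrt(3)*cos(2*z)/2


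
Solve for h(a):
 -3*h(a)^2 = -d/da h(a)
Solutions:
 h(a) = -1/(C1 + 3*a)


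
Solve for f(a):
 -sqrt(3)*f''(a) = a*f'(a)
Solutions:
 f(a) = C1 + C2*erf(sqrt(2)*3^(3/4)*a/6)


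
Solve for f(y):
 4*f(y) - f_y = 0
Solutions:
 f(y) = C1*exp(4*y)


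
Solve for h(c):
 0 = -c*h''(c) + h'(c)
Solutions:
 h(c) = C1 + C2*c^2


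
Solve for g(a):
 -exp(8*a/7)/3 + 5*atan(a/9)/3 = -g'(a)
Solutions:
 g(a) = C1 - 5*a*atan(a/9)/3 + 7*exp(8*a/7)/24 + 15*log(a^2 + 81)/2


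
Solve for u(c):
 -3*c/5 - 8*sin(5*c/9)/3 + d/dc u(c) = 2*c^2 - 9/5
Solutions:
 u(c) = C1 + 2*c^3/3 + 3*c^2/10 - 9*c/5 - 24*cos(5*c/9)/5


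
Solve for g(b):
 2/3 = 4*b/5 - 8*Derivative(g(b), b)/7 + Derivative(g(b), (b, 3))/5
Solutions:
 g(b) = C1 + C2*exp(-2*sqrt(70)*b/7) + C3*exp(2*sqrt(70)*b/7) + 7*b^2/20 - 7*b/12


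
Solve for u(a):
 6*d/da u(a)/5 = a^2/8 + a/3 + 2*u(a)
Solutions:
 u(a) = C1*exp(5*a/3) - a^2/16 - 29*a/120 - 29/200


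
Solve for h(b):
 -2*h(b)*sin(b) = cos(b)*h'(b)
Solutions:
 h(b) = C1*cos(b)^2


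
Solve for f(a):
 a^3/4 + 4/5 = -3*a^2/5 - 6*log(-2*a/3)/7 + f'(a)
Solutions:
 f(a) = C1 + a^4/16 + a^3/5 + 6*a*log(-a)/7 + 2*a*(-15*log(3) - 1 + 15*log(2))/35


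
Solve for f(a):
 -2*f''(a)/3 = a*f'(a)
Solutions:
 f(a) = C1 + C2*erf(sqrt(3)*a/2)


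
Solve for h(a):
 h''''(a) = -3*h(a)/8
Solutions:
 h(a) = (C1*sin(2^(3/4)*3^(1/4)*a/4) + C2*cos(2^(3/4)*3^(1/4)*a/4))*exp(-2^(3/4)*3^(1/4)*a/4) + (C3*sin(2^(3/4)*3^(1/4)*a/4) + C4*cos(2^(3/4)*3^(1/4)*a/4))*exp(2^(3/4)*3^(1/4)*a/4)


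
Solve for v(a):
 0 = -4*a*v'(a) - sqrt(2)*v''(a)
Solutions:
 v(a) = C1 + C2*erf(2^(1/4)*a)


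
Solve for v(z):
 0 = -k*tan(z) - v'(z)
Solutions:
 v(z) = C1 + k*log(cos(z))


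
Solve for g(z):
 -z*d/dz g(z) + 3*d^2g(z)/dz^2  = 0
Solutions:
 g(z) = C1 + C2*erfi(sqrt(6)*z/6)


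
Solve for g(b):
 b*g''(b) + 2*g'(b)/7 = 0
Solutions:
 g(b) = C1 + C2*b^(5/7)


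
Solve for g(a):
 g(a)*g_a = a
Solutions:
 g(a) = -sqrt(C1 + a^2)
 g(a) = sqrt(C1 + a^2)


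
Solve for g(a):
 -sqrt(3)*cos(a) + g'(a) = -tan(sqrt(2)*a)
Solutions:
 g(a) = C1 + sqrt(2)*log(cos(sqrt(2)*a))/2 + sqrt(3)*sin(a)


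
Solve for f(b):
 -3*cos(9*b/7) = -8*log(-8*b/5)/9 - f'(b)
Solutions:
 f(b) = C1 - 8*b*log(-b)/9 - 8*b*log(2)/3 + 8*b/9 + 8*b*log(5)/9 + 7*sin(9*b/7)/3


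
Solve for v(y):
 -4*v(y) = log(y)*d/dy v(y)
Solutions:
 v(y) = C1*exp(-4*li(y))


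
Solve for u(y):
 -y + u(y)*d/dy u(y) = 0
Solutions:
 u(y) = -sqrt(C1 + y^2)
 u(y) = sqrt(C1 + y^2)


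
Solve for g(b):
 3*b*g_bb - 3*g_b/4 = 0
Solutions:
 g(b) = C1 + C2*b^(5/4)


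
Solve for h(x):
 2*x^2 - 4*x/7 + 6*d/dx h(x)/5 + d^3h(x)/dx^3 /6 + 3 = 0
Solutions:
 h(x) = C1 + C2*sin(6*sqrt(5)*x/5) + C3*cos(6*sqrt(5)*x/5) - 5*x^3/9 + 5*x^2/21 - 55*x/27


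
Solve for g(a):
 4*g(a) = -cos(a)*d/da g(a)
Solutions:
 g(a) = C1*(sin(a)^2 - 2*sin(a) + 1)/(sin(a)^2 + 2*sin(a) + 1)


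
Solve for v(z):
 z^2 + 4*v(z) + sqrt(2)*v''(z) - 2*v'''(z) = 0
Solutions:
 v(z) = C1*exp(z*(-18*(sqrt(2)/108 + 1 + sqrt(2)*sqrt(-1 + (sqrt(2) + 108)^2/2)/108)^(1/3) - 1/(sqrt(2)/108 + 1 + sqrt(2)*sqrt(-1 + (sqrt(2) + 108)^2/2)/108)^(1/3) + 6*sqrt(2))/36)*sin(sqrt(3)*z*(-18*(sqrt(2)/108 + 1 + sqrt(2)*sqrt(-1 + 1458*(-2 - sqrt(2)/54)^2)/108)^(1/3) + (sqrt(2)/108 + 1 + sqrt(2)*sqrt(-1 + 1458*(-2 - sqrt(2)/54)^2)/108)^(-1/3))/36) + C2*exp(z*(-18*(sqrt(2)/108 + 1 + sqrt(2)*sqrt(-1 + (sqrt(2) + 108)^2/2)/108)^(1/3) - 1/(sqrt(2)/108 + 1 + sqrt(2)*sqrt(-1 + (sqrt(2) + 108)^2/2)/108)^(1/3) + 6*sqrt(2))/36)*cos(sqrt(3)*z*(-18*(sqrt(2)/108 + 1 + sqrt(2)*sqrt(-1 + 1458*(-2 - sqrt(2)/54)^2)/108)^(1/3) + (sqrt(2)/108 + 1 + sqrt(2)*sqrt(-1 + 1458*(-2 - sqrt(2)/54)^2)/108)^(-1/3))/36) + C3*exp(z*(1/(18*(sqrt(2)/108 + 1 + sqrt(2)*sqrt(-1 + (sqrt(2) + 108)^2/2)/108)^(1/3)) + sqrt(2)/6 + (sqrt(2)/108 + 1 + sqrt(2)*sqrt(-1 + (sqrt(2) + 108)^2/2)/108)^(1/3))) - z^2/4 + sqrt(2)/8


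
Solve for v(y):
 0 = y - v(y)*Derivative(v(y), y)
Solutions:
 v(y) = -sqrt(C1 + y^2)
 v(y) = sqrt(C1 + y^2)


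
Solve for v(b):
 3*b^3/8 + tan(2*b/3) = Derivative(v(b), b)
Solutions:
 v(b) = C1 + 3*b^4/32 - 3*log(cos(2*b/3))/2


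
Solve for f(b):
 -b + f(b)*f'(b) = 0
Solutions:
 f(b) = -sqrt(C1 + b^2)
 f(b) = sqrt(C1 + b^2)


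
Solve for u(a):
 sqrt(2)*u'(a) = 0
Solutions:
 u(a) = C1


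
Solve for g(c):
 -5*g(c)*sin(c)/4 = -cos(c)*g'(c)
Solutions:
 g(c) = C1/cos(c)^(5/4)


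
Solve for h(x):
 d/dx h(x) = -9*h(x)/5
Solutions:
 h(x) = C1*exp(-9*x/5)


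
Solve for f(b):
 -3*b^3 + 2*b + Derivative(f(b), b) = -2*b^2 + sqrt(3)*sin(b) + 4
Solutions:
 f(b) = C1 + 3*b^4/4 - 2*b^3/3 - b^2 + 4*b - sqrt(3)*cos(b)


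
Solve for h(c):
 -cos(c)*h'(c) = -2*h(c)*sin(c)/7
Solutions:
 h(c) = C1/cos(c)^(2/7)


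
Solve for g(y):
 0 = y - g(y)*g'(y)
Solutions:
 g(y) = -sqrt(C1 + y^2)
 g(y) = sqrt(C1 + y^2)


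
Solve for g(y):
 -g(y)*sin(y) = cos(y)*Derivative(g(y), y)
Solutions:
 g(y) = C1*cos(y)


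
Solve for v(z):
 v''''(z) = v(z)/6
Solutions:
 v(z) = C1*exp(-6^(3/4)*z/6) + C2*exp(6^(3/4)*z/6) + C3*sin(6^(3/4)*z/6) + C4*cos(6^(3/4)*z/6)


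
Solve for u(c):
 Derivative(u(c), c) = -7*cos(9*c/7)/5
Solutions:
 u(c) = C1 - 49*sin(9*c/7)/45


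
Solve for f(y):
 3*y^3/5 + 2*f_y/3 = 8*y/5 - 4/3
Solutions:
 f(y) = C1 - 9*y^4/40 + 6*y^2/5 - 2*y


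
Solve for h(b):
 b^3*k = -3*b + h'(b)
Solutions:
 h(b) = C1 + b^4*k/4 + 3*b^2/2


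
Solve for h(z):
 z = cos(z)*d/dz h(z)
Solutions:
 h(z) = C1 + Integral(z/cos(z), z)


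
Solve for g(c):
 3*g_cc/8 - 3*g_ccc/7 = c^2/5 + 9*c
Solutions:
 g(c) = C1 + C2*c + C3*exp(7*c/8) + 2*c^4/45 + 1324*c^3/315 + 10592*c^2/735


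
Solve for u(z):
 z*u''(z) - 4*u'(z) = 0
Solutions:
 u(z) = C1 + C2*z^5


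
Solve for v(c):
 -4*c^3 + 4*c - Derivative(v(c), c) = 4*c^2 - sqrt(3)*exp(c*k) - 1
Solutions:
 v(c) = C1 - c^4 - 4*c^3/3 + 2*c^2 + c + sqrt(3)*exp(c*k)/k


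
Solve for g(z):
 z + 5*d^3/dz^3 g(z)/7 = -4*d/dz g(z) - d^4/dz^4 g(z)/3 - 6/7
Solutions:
 g(z) = C1 + C2*exp(z*(-10 + 25/(14*sqrt(24234) + 2183)^(1/3) + (14*sqrt(24234) + 2183)^(1/3))/14)*sin(sqrt(3)*z*(-(14*sqrt(24234) + 2183)^(1/3) + 25/(14*sqrt(24234) + 2183)^(1/3))/14) + C3*exp(z*(-10 + 25/(14*sqrt(24234) + 2183)^(1/3) + (14*sqrt(24234) + 2183)^(1/3))/14)*cos(sqrt(3)*z*(-(14*sqrt(24234) + 2183)^(1/3) + 25/(14*sqrt(24234) + 2183)^(1/3))/14) + C4*exp(-z*(25/(14*sqrt(24234) + 2183)^(1/3) + 5 + (14*sqrt(24234) + 2183)^(1/3))/7) - z^2/8 - 3*z/14


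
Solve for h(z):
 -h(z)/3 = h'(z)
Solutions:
 h(z) = C1*exp(-z/3)


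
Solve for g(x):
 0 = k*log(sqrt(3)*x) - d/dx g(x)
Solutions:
 g(x) = C1 + k*x*log(x) - k*x + k*x*log(3)/2


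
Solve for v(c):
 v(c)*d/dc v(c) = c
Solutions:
 v(c) = -sqrt(C1 + c^2)
 v(c) = sqrt(C1 + c^2)


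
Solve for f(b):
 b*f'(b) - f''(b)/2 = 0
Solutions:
 f(b) = C1 + C2*erfi(b)


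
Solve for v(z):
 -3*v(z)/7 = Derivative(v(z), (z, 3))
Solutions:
 v(z) = C3*exp(-3^(1/3)*7^(2/3)*z/7) + (C1*sin(3^(5/6)*7^(2/3)*z/14) + C2*cos(3^(5/6)*7^(2/3)*z/14))*exp(3^(1/3)*7^(2/3)*z/14)


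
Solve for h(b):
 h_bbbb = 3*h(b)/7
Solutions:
 h(b) = C1*exp(-3^(1/4)*7^(3/4)*b/7) + C2*exp(3^(1/4)*7^(3/4)*b/7) + C3*sin(3^(1/4)*7^(3/4)*b/7) + C4*cos(3^(1/4)*7^(3/4)*b/7)


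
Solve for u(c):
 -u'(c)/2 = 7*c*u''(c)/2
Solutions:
 u(c) = C1 + C2*c^(6/7)


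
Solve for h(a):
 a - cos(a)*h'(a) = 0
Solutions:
 h(a) = C1 + Integral(a/cos(a), a)


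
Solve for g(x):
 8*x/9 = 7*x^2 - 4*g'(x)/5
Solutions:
 g(x) = C1 + 35*x^3/12 - 5*x^2/9


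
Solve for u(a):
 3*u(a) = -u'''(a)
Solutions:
 u(a) = C3*exp(-3^(1/3)*a) + (C1*sin(3^(5/6)*a/2) + C2*cos(3^(5/6)*a/2))*exp(3^(1/3)*a/2)


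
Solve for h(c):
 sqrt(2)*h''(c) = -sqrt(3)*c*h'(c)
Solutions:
 h(c) = C1 + C2*erf(6^(1/4)*c/2)


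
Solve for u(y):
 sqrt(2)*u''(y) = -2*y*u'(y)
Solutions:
 u(y) = C1 + C2*erf(2^(3/4)*y/2)


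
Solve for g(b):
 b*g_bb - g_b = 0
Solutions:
 g(b) = C1 + C2*b^2


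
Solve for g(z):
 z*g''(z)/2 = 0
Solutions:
 g(z) = C1 + C2*z


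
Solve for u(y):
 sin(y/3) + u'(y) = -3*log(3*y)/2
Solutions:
 u(y) = C1 - 3*y*log(y)/2 - 3*y*log(3)/2 + 3*y/2 + 3*cos(y/3)


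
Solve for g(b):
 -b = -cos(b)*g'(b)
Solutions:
 g(b) = C1 + Integral(b/cos(b), b)


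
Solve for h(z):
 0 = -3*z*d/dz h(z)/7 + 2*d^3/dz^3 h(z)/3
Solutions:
 h(z) = C1 + Integral(C2*airyai(42^(2/3)*z/14) + C3*airybi(42^(2/3)*z/14), z)


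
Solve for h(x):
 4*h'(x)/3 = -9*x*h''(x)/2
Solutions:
 h(x) = C1 + C2*x^(19/27)


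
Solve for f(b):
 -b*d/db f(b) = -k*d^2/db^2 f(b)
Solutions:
 f(b) = C1 + C2*erf(sqrt(2)*b*sqrt(-1/k)/2)/sqrt(-1/k)


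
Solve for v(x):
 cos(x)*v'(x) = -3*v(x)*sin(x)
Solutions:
 v(x) = C1*cos(x)^3


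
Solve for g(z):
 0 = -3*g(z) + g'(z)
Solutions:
 g(z) = C1*exp(3*z)


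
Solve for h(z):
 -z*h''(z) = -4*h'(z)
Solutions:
 h(z) = C1 + C2*z^5


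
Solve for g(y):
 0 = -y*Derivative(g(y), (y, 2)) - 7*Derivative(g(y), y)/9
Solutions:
 g(y) = C1 + C2*y^(2/9)


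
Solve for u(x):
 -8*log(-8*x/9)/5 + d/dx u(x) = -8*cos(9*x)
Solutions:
 u(x) = C1 + 8*x*log(-x)/5 - 4*x*log(3) - 8*x/5 + 4*x*log(6)/5 + 4*x*log(2) - 8*sin(9*x)/9


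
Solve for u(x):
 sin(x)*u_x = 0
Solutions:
 u(x) = C1


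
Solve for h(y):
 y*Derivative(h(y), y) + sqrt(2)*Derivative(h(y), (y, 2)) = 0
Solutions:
 h(y) = C1 + C2*erf(2^(1/4)*y/2)


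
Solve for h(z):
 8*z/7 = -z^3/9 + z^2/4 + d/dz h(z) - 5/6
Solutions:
 h(z) = C1 + z^4/36 - z^3/12 + 4*z^2/7 + 5*z/6


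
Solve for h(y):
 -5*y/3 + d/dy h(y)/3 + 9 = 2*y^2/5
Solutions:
 h(y) = C1 + 2*y^3/5 + 5*y^2/2 - 27*y


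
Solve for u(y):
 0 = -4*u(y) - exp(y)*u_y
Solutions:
 u(y) = C1*exp(4*exp(-y))


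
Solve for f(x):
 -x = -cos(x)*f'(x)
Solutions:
 f(x) = C1 + Integral(x/cos(x), x)


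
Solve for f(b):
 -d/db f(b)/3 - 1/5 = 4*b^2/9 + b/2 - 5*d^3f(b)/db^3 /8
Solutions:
 f(b) = C1 + C2*exp(-2*sqrt(30)*b/15) + C3*exp(2*sqrt(30)*b/15) - 4*b^3/9 - 3*b^2/4 - 28*b/5


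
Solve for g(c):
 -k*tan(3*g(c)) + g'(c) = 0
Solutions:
 g(c) = -asin(C1*exp(3*c*k))/3 + pi/3
 g(c) = asin(C1*exp(3*c*k))/3


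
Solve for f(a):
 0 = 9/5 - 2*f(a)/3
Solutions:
 f(a) = 27/10


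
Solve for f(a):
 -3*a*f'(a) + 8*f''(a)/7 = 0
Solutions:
 f(a) = C1 + C2*erfi(sqrt(21)*a/4)


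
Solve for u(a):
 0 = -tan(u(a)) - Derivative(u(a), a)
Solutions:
 u(a) = pi - asin(C1*exp(-a))
 u(a) = asin(C1*exp(-a))


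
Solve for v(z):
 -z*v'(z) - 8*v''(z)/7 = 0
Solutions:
 v(z) = C1 + C2*erf(sqrt(7)*z/4)


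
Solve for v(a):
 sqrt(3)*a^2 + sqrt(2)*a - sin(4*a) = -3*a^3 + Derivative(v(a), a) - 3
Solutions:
 v(a) = C1 + 3*a^4/4 + sqrt(3)*a^3/3 + sqrt(2)*a^2/2 + 3*a + cos(4*a)/4


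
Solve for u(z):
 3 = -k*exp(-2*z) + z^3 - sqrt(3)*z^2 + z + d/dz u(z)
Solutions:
 u(z) = C1 - k*exp(-2*z)/2 - z^4/4 + sqrt(3)*z^3/3 - z^2/2 + 3*z


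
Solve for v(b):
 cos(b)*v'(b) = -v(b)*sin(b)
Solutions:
 v(b) = C1*cos(b)


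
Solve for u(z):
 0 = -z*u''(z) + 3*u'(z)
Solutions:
 u(z) = C1 + C2*z^4


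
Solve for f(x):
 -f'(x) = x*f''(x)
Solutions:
 f(x) = C1 + C2*log(x)


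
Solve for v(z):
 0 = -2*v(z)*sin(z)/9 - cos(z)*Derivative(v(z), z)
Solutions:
 v(z) = C1*cos(z)^(2/9)


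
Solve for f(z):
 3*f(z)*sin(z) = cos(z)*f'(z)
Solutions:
 f(z) = C1/cos(z)^3


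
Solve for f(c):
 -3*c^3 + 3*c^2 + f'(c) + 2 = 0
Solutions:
 f(c) = C1 + 3*c^4/4 - c^3 - 2*c


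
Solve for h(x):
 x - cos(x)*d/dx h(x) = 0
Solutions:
 h(x) = C1 + Integral(x/cos(x), x)


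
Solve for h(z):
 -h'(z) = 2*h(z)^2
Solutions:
 h(z) = 1/(C1 + 2*z)


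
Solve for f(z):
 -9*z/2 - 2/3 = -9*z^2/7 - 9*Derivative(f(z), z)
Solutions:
 f(z) = C1 - z^3/21 + z^2/4 + 2*z/27


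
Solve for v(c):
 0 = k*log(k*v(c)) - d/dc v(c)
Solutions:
 li(k*v(c))/k = C1 + c*k


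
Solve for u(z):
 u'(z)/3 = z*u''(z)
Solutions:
 u(z) = C1 + C2*z^(4/3)


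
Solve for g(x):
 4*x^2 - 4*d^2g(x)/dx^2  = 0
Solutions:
 g(x) = C1 + C2*x + x^4/12


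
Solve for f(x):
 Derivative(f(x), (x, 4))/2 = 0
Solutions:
 f(x) = C1 + C2*x + C3*x^2 + C4*x^3


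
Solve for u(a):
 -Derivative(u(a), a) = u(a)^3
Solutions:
 u(a) = -sqrt(2)*sqrt(-1/(C1 - a))/2
 u(a) = sqrt(2)*sqrt(-1/(C1 - a))/2


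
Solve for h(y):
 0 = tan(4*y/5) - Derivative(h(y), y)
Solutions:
 h(y) = C1 - 5*log(cos(4*y/5))/4


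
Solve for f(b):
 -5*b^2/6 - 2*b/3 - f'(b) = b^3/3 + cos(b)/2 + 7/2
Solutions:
 f(b) = C1 - b^4/12 - 5*b^3/18 - b^2/3 - 7*b/2 - sin(b)/2


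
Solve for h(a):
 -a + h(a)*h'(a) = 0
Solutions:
 h(a) = -sqrt(C1 + a^2)
 h(a) = sqrt(C1 + a^2)


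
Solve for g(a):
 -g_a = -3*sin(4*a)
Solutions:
 g(a) = C1 - 3*cos(4*a)/4


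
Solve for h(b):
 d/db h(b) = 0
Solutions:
 h(b) = C1


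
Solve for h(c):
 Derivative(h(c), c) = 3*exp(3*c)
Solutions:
 h(c) = C1 + exp(3*c)


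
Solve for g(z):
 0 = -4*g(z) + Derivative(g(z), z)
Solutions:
 g(z) = C1*exp(4*z)


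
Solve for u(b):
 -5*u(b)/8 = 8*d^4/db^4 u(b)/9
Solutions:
 u(b) = (C1*sin(sqrt(3)*5^(1/4)*b/4) + C2*cos(sqrt(3)*5^(1/4)*b/4))*exp(-sqrt(3)*5^(1/4)*b/4) + (C3*sin(sqrt(3)*5^(1/4)*b/4) + C4*cos(sqrt(3)*5^(1/4)*b/4))*exp(sqrt(3)*5^(1/4)*b/4)


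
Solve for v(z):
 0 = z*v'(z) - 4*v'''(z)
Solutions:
 v(z) = C1 + Integral(C2*airyai(2^(1/3)*z/2) + C3*airybi(2^(1/3)*z/2), z)


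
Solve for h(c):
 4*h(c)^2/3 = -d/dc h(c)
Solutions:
 h(c) = 3/(C1 + 4*c)


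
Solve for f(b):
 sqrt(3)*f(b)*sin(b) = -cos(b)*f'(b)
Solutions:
 f(b) = C1*cos(b)^(sqrt(3))


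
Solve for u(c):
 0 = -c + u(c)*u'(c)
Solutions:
 u(c) = -sqrt(C1 + c^2)
 u(c) = sqrt(C1 + c^2)


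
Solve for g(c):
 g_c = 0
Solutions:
 g(c) = C1


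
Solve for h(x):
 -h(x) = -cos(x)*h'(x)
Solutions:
 h(x) = C1*sqrt(sin(x) + 1)/sqrt(sin(x) - 1)


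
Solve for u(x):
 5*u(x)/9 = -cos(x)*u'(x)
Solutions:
 u(x) = C1*(sin(x) - 1)^(5/18)/(sin(x) + 1)^(5/18)


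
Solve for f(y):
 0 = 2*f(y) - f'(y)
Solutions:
 f(y) = C1*exp(2*y)


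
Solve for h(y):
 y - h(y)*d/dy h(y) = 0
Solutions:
 h(y) = -sqrt(C1 + y^2)
 h(y) = sqrt(C1 + y^2)


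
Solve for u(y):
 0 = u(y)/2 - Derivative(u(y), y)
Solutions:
 u(y) = C1*exp(y/2)


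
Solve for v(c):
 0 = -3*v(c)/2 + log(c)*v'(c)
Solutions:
 v(c) = C1*exp(3*li(c)/2)


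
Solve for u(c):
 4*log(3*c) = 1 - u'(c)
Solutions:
 u(c) = C1 - 4*c*log(c) - c*log(81) + 5*c


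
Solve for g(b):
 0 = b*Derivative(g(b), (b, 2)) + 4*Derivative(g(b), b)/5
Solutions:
 g(b) = C1 + C2*b^(1/5)


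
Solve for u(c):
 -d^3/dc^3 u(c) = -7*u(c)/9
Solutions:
 u(c) = C3*exp(21^(1/3)*c/3) + (C1*sin(3^(5/6)*7^(1/3)*c/6) + C2*cos(3^(5/6)*7^(1/3)*c/6))*exp(-21^(1/3)*c/6)


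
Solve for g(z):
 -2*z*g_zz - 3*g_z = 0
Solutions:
 g(z) = C1 + C2/sqrt(z)


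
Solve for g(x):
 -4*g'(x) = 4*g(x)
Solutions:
 g(x) = C1*exp(-x)


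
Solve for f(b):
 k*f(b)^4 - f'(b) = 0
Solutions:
 f(b) = (-1/(C1 + 3*b*k))^(1/3)
 f(b) = (-1/(C1 + b*k))^(1/3)*(-3^(2/3) - 3*3^(1/6)*I)/6
 f(b) = (-1/(C1 + b*k))^(1/3)*(-3^(2/3) + 3*3^(1/6)*I)/6


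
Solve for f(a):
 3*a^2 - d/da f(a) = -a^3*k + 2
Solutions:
 f(a) = C1 + a^4*k/4 + a^3 - 2*a


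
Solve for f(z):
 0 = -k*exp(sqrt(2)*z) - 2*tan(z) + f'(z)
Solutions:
 f(z) = C1 + sqrt(2)*k*exp(sqrt(2)*z)/2 - 2*log(cos(z))


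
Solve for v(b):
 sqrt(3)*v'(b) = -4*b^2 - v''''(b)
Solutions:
 v(b) = C1 + C4*exp(-3^(1/6)*b) - 4*sqrt(3)*b^3/9 + (C2*sin(3^(2/3)*b/2) + C3*cos(3^(2/3)*b/2))*exp(3^(1/6)*b/2)


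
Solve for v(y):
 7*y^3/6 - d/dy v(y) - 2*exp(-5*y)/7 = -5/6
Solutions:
 v(y) = C1 + 7*y^4/24 + 5*y/6 + 2*exp(-5*y)/35


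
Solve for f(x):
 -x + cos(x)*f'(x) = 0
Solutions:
 f(x) = C1 + Integral(x/cos(x), x)


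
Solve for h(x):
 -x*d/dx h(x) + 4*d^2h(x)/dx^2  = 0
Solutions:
 h(x) = C1 + C2*erfi(sqrt(2)*x/4)


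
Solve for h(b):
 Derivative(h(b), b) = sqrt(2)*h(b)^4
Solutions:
 h(b) = (-1/(C1 + 3*sqrt(2)*b))^(1/3)
 h(b) = (-1/(C1 + sqrt(2)*b))^(1/3)*(-3^(2/3) - 3*3^(1/6)*I)/6
 h(b) = (-1/(C1 + sqrt(2)*b))^(1/3)*(-3^(2/3) + 3*3^(1/6)*I)/6


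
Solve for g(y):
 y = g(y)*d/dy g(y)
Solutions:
 g(y) = -sqrt(C1 + y^2)
 g(y) = sqrt(C1 + y^2)


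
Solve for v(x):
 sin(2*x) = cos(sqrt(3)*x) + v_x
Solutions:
 v(x) = C1 - sqrt(3)*sin(sqrt(3)*x)/3 - cos(2*x)/2


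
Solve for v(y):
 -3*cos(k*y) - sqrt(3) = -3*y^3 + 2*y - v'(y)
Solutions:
 v(y) = C1 - 3*y^4/4 + y^2 + sqrt(3)*y + 3*sin(k*y)/k


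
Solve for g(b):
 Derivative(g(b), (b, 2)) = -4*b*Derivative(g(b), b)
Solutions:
 g(b) = C1 + C2*erf(sqrt(2)*b)


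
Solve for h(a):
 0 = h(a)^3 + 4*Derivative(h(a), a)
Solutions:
 h(a) = -sqrt(2)*sqrt(-1/(C1 - a))
 h(a) = sqrt(2)*sqrt(-1/(C1 - a))


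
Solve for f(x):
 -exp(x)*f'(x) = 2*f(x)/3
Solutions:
 f(x) = C1*exp(2*exp(-x)/3)


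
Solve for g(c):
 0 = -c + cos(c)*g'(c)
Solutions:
 g(c) = C1 + Integral(c/cos(c), c)


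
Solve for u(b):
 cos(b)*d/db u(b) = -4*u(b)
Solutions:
 u(b) = C1*(sin(b)^2 - 2*sin(b) + 1)/(sin(b)^2 + 2*sin(b) + 1)


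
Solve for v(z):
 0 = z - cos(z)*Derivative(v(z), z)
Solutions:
 v(z) = C1 + Integral(z/cos(z), z)


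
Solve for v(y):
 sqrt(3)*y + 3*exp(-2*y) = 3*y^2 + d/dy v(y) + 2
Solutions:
 v(y) = C1 - y^3 + sqrt(3)*y^2/2 - 2*y - 3*exp(-2*y)/2


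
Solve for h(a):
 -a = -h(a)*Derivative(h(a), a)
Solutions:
 h(a) = -sqrt(C1 + a^2)
 h(a) = sqrt(C1 + a^2)


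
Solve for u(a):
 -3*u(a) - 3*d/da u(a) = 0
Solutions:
 u(a) = C1*exp(-a)


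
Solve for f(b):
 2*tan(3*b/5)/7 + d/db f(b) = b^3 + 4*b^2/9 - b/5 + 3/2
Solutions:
 f(b) = C1 + b^4/4 + 4*b^3/27 - b^2/10 + 3*b/2 + 10*log(cos(3*b/5))/21


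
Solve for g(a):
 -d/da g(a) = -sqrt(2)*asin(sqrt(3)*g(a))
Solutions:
 Integral(1/asin(sqrt(3)*_y), (_y, g(a))) = C1 + sqrt(2)*a


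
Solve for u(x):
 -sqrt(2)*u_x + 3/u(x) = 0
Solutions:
 u(x) = -sqrt(C1 + 3*sqrt(2)*x)
 u(x) = sqrt(C1 + 3*sqrt(2)*x)


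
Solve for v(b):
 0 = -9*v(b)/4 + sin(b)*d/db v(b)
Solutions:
 v(b) = C1*(cos(b) - 1)^(9/8)/(cos(b) + 1)^(9/8)


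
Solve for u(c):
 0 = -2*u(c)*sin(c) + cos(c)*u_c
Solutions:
 u(c) = C1/cos(c)^2


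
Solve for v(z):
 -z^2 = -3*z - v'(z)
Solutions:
 v(z) = C1 + z^3/3 - 3*z^2/2


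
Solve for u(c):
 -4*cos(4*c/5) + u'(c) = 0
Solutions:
 u(c) = C1 + 5*sin(4*c/5)


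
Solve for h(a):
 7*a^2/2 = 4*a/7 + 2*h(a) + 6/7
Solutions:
 h(a) = 7*a^2/4 - 2*a/7 - 3/7


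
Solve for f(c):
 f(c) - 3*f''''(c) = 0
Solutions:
 f(c) = C1*exp(-3^(3/4)*c/3) + C2*exp(3^(3/4)*c/3) + C3*sin(3^(3/4)*c/3) + C4*cos(3^(3/4)*c/3)


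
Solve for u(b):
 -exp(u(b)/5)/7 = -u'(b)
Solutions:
 u(b) = 5*log(-1/(C1 + b)) + 5*log(35)


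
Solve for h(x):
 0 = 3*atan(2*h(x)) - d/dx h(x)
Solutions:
 Integral(1/atan(2*_y), (_y, h(x))) = C1 + 3*x


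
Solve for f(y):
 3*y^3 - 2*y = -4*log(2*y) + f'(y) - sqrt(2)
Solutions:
 f(y) = C1 + 3*y^4/4 - y^2 + 4*y*log(y) - 4*y + sqrt(2)*y + y*log(16)


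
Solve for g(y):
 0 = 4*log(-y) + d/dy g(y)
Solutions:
 g(y) = C1 - 4*y*log(-y) + 4*y


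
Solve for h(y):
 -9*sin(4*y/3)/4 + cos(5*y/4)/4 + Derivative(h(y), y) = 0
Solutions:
 h(y) = C1 - sin(5*y/4)/5 - 27*cos(4*y/3)/16


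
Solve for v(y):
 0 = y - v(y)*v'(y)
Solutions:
 v(y) = -sqrt(C1 + y^2)
 v(y) = sqrt(C1 + y^2)


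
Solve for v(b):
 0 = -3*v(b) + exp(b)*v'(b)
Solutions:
 v(b) = C1*exp(-3*exp(-b))


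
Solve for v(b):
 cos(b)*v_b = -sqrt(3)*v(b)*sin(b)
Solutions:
 v(b) = C1*cos(b)^(sqrt(3))


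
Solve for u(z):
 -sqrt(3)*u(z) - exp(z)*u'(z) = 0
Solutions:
 u(z) = C1*exp(sqrt(3)*exp(-z))


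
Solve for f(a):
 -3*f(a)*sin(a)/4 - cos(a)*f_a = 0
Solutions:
 f(a) = C1*cos(a)^(3/4)


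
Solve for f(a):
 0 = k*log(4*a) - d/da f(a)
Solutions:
 f(a) = C1 + a*k*log(a) - a*k + a*k*log(4)


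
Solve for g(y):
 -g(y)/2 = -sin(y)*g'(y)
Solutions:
 g(y) = C1*(cos(y) - 1)^(1/4)/(cos(y) + 1)^(1/4)


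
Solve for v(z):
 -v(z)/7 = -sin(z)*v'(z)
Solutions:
 v(z) = C1*(cos(z) - 1)^(1/14)/(cos(z) + 1)^(1/14)


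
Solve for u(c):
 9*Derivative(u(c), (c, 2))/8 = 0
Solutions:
 u(c) = C1 + C2*c


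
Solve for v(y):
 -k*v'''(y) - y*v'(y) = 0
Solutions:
 v(y) = C1 + Integral(C2*airyai(y*(-1/k)^(1/3)) + C3*airybi(y*(-1/k)^(1/3)), y)


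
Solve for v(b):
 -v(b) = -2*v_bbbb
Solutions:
 v(b) = C1*exp(-2^(3/4)*b/2) + C2*exp(2^(3/4)*b/2) + C3*sin(2^(3/4)*b/2) + C4*cos(2^(3/4)*b/2)


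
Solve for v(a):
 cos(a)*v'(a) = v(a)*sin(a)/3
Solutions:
 v(a) = C1/cos(a)^(1/3)


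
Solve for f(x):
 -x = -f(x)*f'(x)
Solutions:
 f(x) = -sqrt(C1 + x^2)
 f(x) = sqrt(C1 + x^2)


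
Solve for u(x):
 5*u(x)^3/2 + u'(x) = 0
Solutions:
 u(x) = -sqrt(-1/(C1 - 5*x))
 u(x) = sqrt(-1/(C1 - 5*x))


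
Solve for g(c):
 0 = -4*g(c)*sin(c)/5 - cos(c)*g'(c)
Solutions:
 g(c) = C1*cos(c)^(4/5)


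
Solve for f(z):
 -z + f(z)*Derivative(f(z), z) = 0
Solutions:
 f(z) = -sqrt(C1 + z^2)
 f(z) = sqrt(C1 + z^2)


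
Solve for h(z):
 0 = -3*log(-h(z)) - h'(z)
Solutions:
 -li(-h(z)) = C1 - 3*z


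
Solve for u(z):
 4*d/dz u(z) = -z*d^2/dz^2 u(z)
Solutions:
 u(z) = C1 + C2/z^3


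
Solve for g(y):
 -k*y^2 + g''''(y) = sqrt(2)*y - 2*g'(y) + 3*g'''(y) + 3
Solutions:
 g(y) = C1 + k*y^3/6 + 3*k*y/2 + sqrt(2)*y^2/4 + 3*y/2 + (C2 + C3*exp(-sqrt(3)*y) + C4*exp(sqrt(3)*y))*exp(y)


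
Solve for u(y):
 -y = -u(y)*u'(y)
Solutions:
 u(y) = -sqrt(C1 + y^2)
 u(y) = sqrt(C1 + y^2)


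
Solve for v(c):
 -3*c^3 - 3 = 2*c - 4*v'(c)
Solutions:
 v(c) = C1 + 3*c^4/16 + c^2/4 + 3*c/4


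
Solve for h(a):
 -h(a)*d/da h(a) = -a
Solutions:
 h(a) = -sqrt(C1 + a^2)
 h(a) = sqrt(C1 + a^2)


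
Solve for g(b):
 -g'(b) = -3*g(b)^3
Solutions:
 g(b) = -sqrt(2)*sqrt(-1/(C1 + 3*b))/2
 g(b) = sqrt(2)*sqrt(-1/(C1 + 3*b))/2


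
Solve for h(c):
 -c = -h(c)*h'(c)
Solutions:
 h(c) = -sqrt(C1 + c^2)
 h(c) = sqrt(C1 + c^2)


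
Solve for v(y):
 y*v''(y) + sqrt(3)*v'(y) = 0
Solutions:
 v(y) = C1 + C2*y^(1 - sqrt(3))


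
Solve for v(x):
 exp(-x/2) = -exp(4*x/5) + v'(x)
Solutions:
 v(x) = C1 + 5*exp(4*x/5)/4 - 2*exp(-x/2)


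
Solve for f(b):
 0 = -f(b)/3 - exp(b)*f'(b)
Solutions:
 f(b) = C1*exp(exp(-b)/3)


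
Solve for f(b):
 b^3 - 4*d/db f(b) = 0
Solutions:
 f(b) = C1 + b^4/16


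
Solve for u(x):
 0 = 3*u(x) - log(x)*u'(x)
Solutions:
 u(x) = C1*exp(3*li(x))


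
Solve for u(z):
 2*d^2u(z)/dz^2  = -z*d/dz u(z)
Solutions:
 u(z) = C1 + C2*erf(z/2)


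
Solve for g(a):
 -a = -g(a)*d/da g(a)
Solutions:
 g(a) = -sqrt(C1 + a^2)
 g(a) = sqrt(C1 + a^2)


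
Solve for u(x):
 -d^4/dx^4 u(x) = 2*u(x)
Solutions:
 u(x) = (C1*sin(2^(3/4)*x/2) + C2*cos(2^(3/4)*x/2))*exp(-2^(3/4)*x/2) + (C3*sin(2^(3/4)*x/2) + C4*cos(2^(3/4)*x/2))*exp(2^(3/4)*x/2)


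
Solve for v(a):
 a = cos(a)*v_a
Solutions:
 v(a) = C1 + Integral(a/cos(a), a)


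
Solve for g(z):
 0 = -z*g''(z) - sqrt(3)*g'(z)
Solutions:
 g(z) = C1 + C2*z^(1 - sqrt(3))


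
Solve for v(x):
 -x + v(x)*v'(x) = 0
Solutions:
 v(x) = -sqrt(C1 + x^2)
 v(x) = sqrt(C1 + x^2)


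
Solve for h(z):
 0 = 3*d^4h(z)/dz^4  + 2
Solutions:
 h(z) = C1 + C2*z + C3*z^2 + C4*z^3 - z^4/36


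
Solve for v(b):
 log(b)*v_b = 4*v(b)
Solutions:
 v(b) = C1*exp(4*li(b))


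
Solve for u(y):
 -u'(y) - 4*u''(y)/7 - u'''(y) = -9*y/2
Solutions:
 u(y) = C1 + 9*y^2/4 - 18*y/7 + (C2*sin(3*sqrt(5)*y/7) + C3*cos(3*sqrt(5)*y/7))*exp(-2*y/7)


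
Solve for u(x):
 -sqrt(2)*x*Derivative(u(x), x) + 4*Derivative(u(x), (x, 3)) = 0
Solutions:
 u(x) = C1 + Integral(C2*airyai(sqrt(2)*x/2) + C3*airybi(sqrt(2)*x/2), x)


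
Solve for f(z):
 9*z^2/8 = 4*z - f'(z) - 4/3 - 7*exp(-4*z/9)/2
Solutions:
 f(z) = C1 - 3*z^3/8 + 2*z^2 - 4*z/3 + 63*exp(-4*z/9)/8


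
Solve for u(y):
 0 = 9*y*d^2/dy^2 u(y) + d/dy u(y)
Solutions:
 u(y) = C1 + C2*y^(8/9)


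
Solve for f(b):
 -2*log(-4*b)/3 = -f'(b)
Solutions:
 f(b) = C1 + 2*b*log(-b)/3 + 2*b*(-1 + 2*log(2))/3


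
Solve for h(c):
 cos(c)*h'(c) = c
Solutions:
 h(c) = C1 + Integral(c/cos(c), c)


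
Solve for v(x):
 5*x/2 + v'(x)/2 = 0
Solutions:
 v(x) = C1 - 5*x^2/2


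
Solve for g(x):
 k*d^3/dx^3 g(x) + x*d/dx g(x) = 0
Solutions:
 g(x) = C1 + Integral(C2*airyai(x*(-1/k)^(1/3)) + C3*airybi(x*(-1/k)^(1/3)), x)


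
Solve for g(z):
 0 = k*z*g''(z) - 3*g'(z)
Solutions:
 g(z) = C1 + z^(((re(k) + 3)*re(k) + im(k)^2)/(re(k)^2 + im(k)^2))*(C2*sin(3*log(z)*Abs(im(k))/(re(k)^2 + im(k)^2)) + C3*cos(3*log(z)*im(k)/(re(k)^2 + im(k)^2)))


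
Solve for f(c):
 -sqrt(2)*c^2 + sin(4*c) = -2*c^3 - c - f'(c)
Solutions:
 f(c) = C1 - c^4/2 + sqrt(2)*c^3/3 - c^2/2 + cos(4*c)/4


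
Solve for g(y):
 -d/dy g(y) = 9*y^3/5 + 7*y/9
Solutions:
 g(y) = C1 - 9*y^4/20 - 7*y^2/18


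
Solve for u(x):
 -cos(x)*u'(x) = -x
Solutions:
 u(x) = C1 + Integral(x/cos(x), x)


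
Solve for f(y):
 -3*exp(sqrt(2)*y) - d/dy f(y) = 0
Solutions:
 f(y) = C1 - 3*sqrt(2)*exp(sqrt(2)*y)/2


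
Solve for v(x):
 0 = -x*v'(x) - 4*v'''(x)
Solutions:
 v(x) = C1 + Integral(C2*airyai(-2^(1/3)*x/2) + C3*airybi(-2^(1/3)*x/2), x)


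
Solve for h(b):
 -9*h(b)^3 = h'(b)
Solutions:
 h(b) = -sqrt(2)*sqrt(-1/(C1 - 9*b))/2
 h(b) = sqrt(2)*sqrt(-1/(C1 - 9*b))/2


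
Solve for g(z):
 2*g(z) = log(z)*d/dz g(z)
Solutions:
 g(z) = C1*exp(2*li(z))


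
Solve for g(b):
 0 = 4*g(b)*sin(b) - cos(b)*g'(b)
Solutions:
 g(b) = C1/cos(b)^4


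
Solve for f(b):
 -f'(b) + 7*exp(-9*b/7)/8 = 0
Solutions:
 f(b) = C1 - 49*exp(-9*b/7)/72


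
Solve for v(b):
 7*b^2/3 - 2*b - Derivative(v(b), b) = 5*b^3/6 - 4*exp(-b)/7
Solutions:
 v(b) = C1 - 5*b^4/24 + 7*b^3/9 - b^2 - 4*exp(-b)/7


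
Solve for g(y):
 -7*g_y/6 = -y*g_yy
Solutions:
 g(y) = C1 + C2*y^(13/6)


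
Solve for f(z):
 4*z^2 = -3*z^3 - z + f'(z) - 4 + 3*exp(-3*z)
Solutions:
 f(z) = C1 + 3*z^4/4 + 4*z^3/3 + z^2/2 + 4*z + exp(-3*z)


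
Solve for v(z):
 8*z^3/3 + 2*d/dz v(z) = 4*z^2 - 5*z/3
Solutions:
 v(z) = C1 - z^4/3 + 2*z^3/3 - 5*z^2/12


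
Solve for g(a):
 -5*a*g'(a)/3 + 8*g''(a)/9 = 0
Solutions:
 g(a) = C1 + C2*erfi(sqrt(15)*a/4)


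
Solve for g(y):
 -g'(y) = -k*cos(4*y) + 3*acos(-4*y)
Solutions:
 g(y) = C1 + k*sin(4*y)/4 - 3*y*acos(-4*y) - 3*sqrt(1 - 16*y^2)/4


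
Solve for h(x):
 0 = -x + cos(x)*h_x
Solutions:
 h(x) = C1 + Integral(x/cos(x), x)


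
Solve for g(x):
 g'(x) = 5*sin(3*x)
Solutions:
 g(x) = C1 - 5*cos(3*x)/3


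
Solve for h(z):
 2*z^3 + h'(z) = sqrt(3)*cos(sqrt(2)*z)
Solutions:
 h(z) = C1 - z^4/2 + sqrt(6)*sin(sqrt(2)*z)/2


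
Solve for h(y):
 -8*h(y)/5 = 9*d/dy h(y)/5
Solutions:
 h(y) = C1*exp(-8*y/9)


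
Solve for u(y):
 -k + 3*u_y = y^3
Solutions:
 u(y) = C1 + k*y/3 + y^4/12


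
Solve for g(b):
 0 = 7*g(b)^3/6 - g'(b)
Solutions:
 g(b) = -sqrt(3)*sqrt(-1/(C1 + 7*b))
 g(b) = sqrt(3)*sqrt(-1/(C1 + 7*b))


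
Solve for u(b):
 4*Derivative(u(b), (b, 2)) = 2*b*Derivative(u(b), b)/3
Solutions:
 u(b) = C1 + C2*erfi(sqrt(3)*b/6)


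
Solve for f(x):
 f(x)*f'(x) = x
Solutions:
 f(x) = -sqrt(C1 + x^2)
 f(x) = sqrt(C1 + x^2)


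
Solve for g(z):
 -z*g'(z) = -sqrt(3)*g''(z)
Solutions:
 g(z) = C1 + C2*erfi(sqrt(2)*3^(3/4)*z/6)


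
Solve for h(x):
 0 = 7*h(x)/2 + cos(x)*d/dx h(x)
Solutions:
 h(x) = C1*(sin(x) - 1)^(7/4)/(sin(x) + 1)^(7/4)


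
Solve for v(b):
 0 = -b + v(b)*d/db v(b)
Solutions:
 v(b) = -sqrt(C1 + b^2)
 v(b) = sqrt(C1 + b^2)


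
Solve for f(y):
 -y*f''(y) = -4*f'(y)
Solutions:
 f(y) = C1 + C2*y^5


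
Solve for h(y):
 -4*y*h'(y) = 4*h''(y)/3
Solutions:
 h(y) = C1 + C2*erf(sqrt(6)*y/2)


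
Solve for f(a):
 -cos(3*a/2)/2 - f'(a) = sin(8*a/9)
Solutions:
 f(a) = C1 - sin(3*a/2)/3 + 9*cos(8*a/9)/8


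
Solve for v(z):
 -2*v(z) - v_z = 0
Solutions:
 v(z) = C1*exp(-2*z)


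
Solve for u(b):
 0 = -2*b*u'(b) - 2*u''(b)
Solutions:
 u(b) = C1 + C2*erf(sqrt(2)*b/2)


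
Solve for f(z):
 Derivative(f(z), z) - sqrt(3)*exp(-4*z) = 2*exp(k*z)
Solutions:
 f(z) = C1 - sqrt(3)*exp(-4*z)/4 + 2*exp(k*z)/k


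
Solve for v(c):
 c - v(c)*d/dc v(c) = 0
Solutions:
 v(c) = -sqrt(C1 + c^2)
 v(c) = sqrt(C1 + c^2)


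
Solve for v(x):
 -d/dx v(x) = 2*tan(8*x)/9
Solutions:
 v(x) = C1 + log(cos(8*x))/36


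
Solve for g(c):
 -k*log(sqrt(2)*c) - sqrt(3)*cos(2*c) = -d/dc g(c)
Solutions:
 g(c) = C1 + c*k*(log(c) - 1) + c*k*log(2)/2 + sqrt(3)*sin(2*c)/2


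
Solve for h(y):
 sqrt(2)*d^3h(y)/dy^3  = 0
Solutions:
 h(y) = C1 + C2*y + C3*y^2


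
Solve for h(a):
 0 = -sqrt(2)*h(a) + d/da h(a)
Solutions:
 h(a) = C1*exp(sqrt(2)*a)


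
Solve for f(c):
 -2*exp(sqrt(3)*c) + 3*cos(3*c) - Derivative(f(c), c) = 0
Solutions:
 f(c) = C1 - 2*sqrt(3)*exp(sqrt(3)*c)/3 + sin(3*c)


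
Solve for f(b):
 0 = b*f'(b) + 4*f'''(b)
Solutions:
 f(b) = C1 + Integral(C2*airyai(-2^(1/3)*b/2) + C3*airybi(-2^(1/3)*b/2), b)


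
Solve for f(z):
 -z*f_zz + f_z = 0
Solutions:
 f(z) = C1 + C2*z^2


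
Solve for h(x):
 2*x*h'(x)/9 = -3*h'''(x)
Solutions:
 h(x) = C1 + Integral(C2*airyai(-2^(1/3)*x/3) + C3*airybi(-2^(1/3)*x/3), x)


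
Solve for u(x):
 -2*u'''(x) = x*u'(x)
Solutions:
 u(x) = C1 + Integral(C2*airyai(-2^(2/3)*x/2) + C3*airybi(-2^(2/3)*x/2), x)


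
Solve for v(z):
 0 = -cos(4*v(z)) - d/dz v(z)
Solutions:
 v(z) = -asin((C1 + exp(8*z))/(C1 - exp(8*z)))/4 + pi/4
 v(z) = asin((C1 + exp(8*z))/(C1 - exp(8*z)))/4


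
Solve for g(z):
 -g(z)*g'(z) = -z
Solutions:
 g(z) = -sqrt(C1 + z^2)
 g(z) = sqrt(C1 + z^2)


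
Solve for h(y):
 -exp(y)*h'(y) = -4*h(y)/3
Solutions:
 h(y) = C1*exp(-4*exp(-y)/3)


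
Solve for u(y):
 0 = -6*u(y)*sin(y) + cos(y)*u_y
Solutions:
 u(y) = C1/cos(y)^6


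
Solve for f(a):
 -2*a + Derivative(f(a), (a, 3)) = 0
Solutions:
 f(a) = C1 + C2*a + C3*a^2 + a^4/12
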